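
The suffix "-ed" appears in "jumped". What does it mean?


Suffix: -ed
Example: jumped (jump + -ed)
Meaning = past tense


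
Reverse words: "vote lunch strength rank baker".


Original: "vote lunch strength rank baker"
Words (1..n): vote | lunch | strength | rank | baker
Reversed (n..1): baker | rank | strength | lunch | vote
Result = "baker rank strength lunch vote"


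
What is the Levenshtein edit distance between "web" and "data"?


Word 1: "web" (length 3)
Word 2: "data" (length 4)
One optimal edit sequence (insert/delete/substitute each cost 1):
  1. insert 'd'  (+1)
  2. substitute 'w' -> 'a'  (+1)
  3. substitute 'e' -> 't'  (+1)
  4. substitute 'b' -> 'a'  (+1)
Total edit operations: 4
Edit distance = 4


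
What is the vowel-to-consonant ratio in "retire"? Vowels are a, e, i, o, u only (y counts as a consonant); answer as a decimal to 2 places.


Word: "retire"
Vowels (a,e,i,o,u): 3
Consonants: 3
Ratio = 3/3
= 1.00


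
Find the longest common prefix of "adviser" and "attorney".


Word 1: "adviser"
Word 2: "attorney"
Comparing from start:
  Pos 0: 'a' == 'a'
  Pos 1: 'd' != 't' (stop)
LCP = "a" (length 1)


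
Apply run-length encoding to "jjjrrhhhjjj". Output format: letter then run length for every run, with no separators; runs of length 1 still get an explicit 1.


String: "jjjrrhhhjjj"
Scanning for consecutive runs:
  'j' x 3
  'r' x 2
  'h' x 3
  'j' x 3
RLE = "j3r2h3j3"


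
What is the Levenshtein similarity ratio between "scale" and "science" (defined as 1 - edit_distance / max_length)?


Word 1: "scale" (length 5)
Word 2: "science" (length 7)
One optimal edit sequence:
  1. keep 's'
  2. keep 'c'
  3. insert 'i'  (+1)
  4. insert 'e'  (+1)
  5. substitute 'a' -> 'n'  (+1)
  6. substitute 'l' -> 'c'  (+1)
  7. keep 'e'
Edit distance = 4
Max length = max(5, 7) = 7
Similarity = 1 - 4/7
= 0.4286


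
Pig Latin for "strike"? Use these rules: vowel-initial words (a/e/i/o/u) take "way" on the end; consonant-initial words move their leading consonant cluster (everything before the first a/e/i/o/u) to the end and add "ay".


Word: "strike"
Starts with consonant(s) → move to end, add 'ay'
Consonant cluster: "str"
Pig Latin = "ikestray"


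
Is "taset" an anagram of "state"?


Word 1: "state" → sorted: aestt
Word 2: "taset" → sorted: aestt
Same letters? aestt == aestt
Anagram = Yes


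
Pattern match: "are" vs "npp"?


Pattern of "are": [0, 1, 2]
Pattern of "npp": [0, 1, 1]
Patterns do not match
Same pattern = No


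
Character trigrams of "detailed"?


Word: "detailed" (length 8)
Number of trigrams = 8 - 3 + 1 = 6
  Position 0: "det"
  Position 1: "eta"
  Position 2: "tai"
  Position 3: "ail"
  Position 4: "ile"
  Position 5: "led"
Trigrams = "det", "eta", "tai", "ail", "ile", "led"


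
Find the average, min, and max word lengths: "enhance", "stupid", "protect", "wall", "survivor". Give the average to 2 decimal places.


Lengths: "enhance"=7, "stupid"=6, "protect"=7, "wall"=4, "survivor"=8
Sum = 32, Count = 5
Average = 32/5 = 6.40
= avg=6.40, min=4, max=8


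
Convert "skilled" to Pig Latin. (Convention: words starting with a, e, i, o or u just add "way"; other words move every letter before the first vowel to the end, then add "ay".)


Word: "skilled"
Starts with consonant(s) → move to end, add 'ay'
Consonant cluster: "sk"
Pig Latin = "illedskay"


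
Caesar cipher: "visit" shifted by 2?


Word: "visit"
Shift: 2
Each letter → (letter + shift) mod 26:
  'v' (21) + 2 = 23 → 'x'
  'i' (8) + 2 = 10 → 'k'
  's' (18) + 2 = 20 → 'u'
  'i' (8) + 2 = 10 → 'k'
  't' (19) + 2 = 21 → 'v'
Result = "xkukv"


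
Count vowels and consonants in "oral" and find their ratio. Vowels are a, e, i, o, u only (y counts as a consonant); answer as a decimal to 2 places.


Word: "oral"
Vowels (a,e,i,o,u): 2
Consonants: 2
Ratio = 2/2
= 1.00


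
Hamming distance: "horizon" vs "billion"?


Comparing character by character (same length = 7):
  Pos 0: 'h' vs 'b' !=
  Pos 1: 'o' vs 'i' !=
  Pos 2: 'r' vs 'l' !=
  Pos 3: 'i' vs 'l' !=
  Pos 4: 'z' vs 'i' !=
  Pos 5: 'o' vs 'o' =
  Pos 6: 'n' vs 'n' =
Hamming distance = 5


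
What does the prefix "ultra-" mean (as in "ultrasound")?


Prefix: ultra-
Example: ultrasound (ultra- + sound)
Meaning = beyond


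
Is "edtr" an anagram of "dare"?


Word 1: "dare" → sorted: ader
Word 2: "edtr" → sorted: dert
Same letters? ader != dert
Anagram = No


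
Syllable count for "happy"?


Word: "happy"
Syllable breakdown: hap · py
Counting: 2 parts
= 2 syllables


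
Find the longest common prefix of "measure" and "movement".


Word 1: "measure"
Word 2: "movement"
Comparing from start:
  Pos 0: 'm' == 'm'
  Pos 1: 'e' != 'o' (stop)
LCP = "m" (length 1)


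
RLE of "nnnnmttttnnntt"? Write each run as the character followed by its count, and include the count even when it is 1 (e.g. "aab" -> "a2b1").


String: "nnnnmttttnnntt"
Scanning for consecutive runs:
  'n' x 4
  'm' x 1
  't' x 4
  'n' x 3
  't' x 2
RLE = "n4m1t4n3t2"


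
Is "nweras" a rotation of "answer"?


Word: "answer", Candidate: "nweras"
Method: check if candidate is substring of word+word
"answeranswer" contains "nweras"? No
Is rotation = No


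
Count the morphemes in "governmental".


Word: "governmental"
Morphemes: govern | -ment | -al
Each morpheme carries meaning
= 3 morphemes


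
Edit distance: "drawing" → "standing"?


Word 1: "drawing" (length 7)
Word 2: "standing" (length 8)
One optimal edit sequence (insert/delete/substitute each cost 1):
  1. substitute 'd' -> 's'  (+1)
  2. substitute 'r' -> 't'  (+1)
  3. keep 'a'
  4. insert 'n'  (+1)
  5. substitute 'w' -> 'd'  (+1)
  6. keep 'i'
  7. keep 'n'
  8. keep 'g'
Total edit operations: 4
Edit distance = 4


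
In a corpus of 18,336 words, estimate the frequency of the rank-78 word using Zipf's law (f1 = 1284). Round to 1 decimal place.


Zipf's law: f(r) = f(1) / r
f(1) = 1284
f(78) = 1284 / 78
= 16.5 occurrences


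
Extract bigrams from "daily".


Word: "daily" (length 5)
Number of bigrams = 5 - 2 + 1 = 4
  Position 0: "da"
  Position 1: "ai"
  Position 2: "il"
  Position 3: "ly"
Bigrams = "da", "ai", "il", "ly"


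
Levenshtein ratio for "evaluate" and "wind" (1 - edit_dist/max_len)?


Word 1: "evaluate" (length 8)
Word 2: "wind" (length 4)
One optimal edit sequence:
  1. delete 'e'  (+1)
  2. delete 'v'  (+1)
  3. delete 'a'  (+1)
  4. delete 'l'  (+1)
  5. substitute 'u' -> 'w'  (+1)
  6. substitute 'a' -> 'i'  (+1)
  7. substitute 't' -> 'n'  (+1)
  8. substitute 'e' -> 'd'  (+1)
Edit distance = 8
Max length = max(8, 4) = 8
Similarity = 1 - 8/8
= 0.0000


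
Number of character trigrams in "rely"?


Word: "rely" (length 4)
Number of 3-grams = length - 3 + 1 = 4 - 3 + 1
= 2


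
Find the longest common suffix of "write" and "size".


Word 1: "write"
Word 2: "size"
Comparing from end:
  Pos -1: 'e' == 'e'
  Pos -2: 't' != 'z' (stop)
LCS = "e" (length 1)


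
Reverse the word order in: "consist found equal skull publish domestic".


Original: "consist found equal skull publish domestic"
Words (1..n): consist | found | equal | skull | publish | domestic
Reversed (n..1): domestic | publish | skull | equal | found | consist
Result = "domestic publish skull equal found consist"


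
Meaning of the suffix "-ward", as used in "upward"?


Suffix: -ward
Example: upward = up + -ward
Meaning = in the direction of


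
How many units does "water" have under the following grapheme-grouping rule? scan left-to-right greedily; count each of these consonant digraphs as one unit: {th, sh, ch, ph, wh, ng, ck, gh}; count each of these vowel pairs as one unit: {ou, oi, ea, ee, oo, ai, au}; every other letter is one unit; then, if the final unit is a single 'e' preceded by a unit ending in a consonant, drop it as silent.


Word: "water" (5 letters)
Left-to-right scan:
  1. 'w' (letter)
  2. 'a' (letter)
  3. 't' (letter)
  4. 'e' (letter)
  5. 'r' (letter)
Units from scan: 5
Sound units = 5 units


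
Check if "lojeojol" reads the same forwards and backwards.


Word: "lojeojol"
Reversed: "lojoejol"
Forward == Backward? lojeojol != lojoejol
Palindrome = No


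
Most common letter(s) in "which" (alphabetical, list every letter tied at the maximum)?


Word: "which"
Letter counts:
  'c': 1
  'h': 2
  'i': 1
  'w': 1
Maximum count = 2
Most frequent = 'h' (2 times each)


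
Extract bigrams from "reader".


Word: "reader" (length 6)
Number of bigrams = 6 - 2 + 1 = 5
  Position 0: "re"
  Position 1: "ea"
  Position 2: "ad"
  Position 3: "de"
  Position 4: "er"
Bigrams = "re", "ea", "ad", "de", "er"


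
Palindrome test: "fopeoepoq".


Word: "fopeoepoq"
Reversed: "qopeoepof"
Forward == Backward? fopeoepoq != qopeoepof
Palindrome = No


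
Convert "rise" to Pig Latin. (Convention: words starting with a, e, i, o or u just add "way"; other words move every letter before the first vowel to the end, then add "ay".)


Word: "rise"
Starts with consonant(s) → move to end, add 'ay'
Consonant cluster: "r"
Pig Latin = "iseray"


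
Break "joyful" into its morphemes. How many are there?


Word: "joyful"
Morphemes: joy + -ful
Each morpheme carries meaning
= 2 morphemes


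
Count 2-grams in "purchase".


Word: "purchase" (length 8)
Number of 2-grams = length - 2 + 1 = 8 - 2 + 1
= 7


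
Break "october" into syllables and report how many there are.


Word: "october"
Syllable breakdown: oc · to · ber
Counting: 3 parts
= 3 syllables


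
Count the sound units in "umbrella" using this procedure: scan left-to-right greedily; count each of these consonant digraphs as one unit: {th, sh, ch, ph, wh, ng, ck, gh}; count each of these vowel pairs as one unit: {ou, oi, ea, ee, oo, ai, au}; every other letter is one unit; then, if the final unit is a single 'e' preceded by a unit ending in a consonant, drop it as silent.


Word: "umbrella" (8 letters)
Left-to-right scan:
  1. 'u' (letter)
  2. 'm' (letter)
  3. 'b' (letter)
  4. 'r' (letter)
  5. 'e' (letter)
  6. 'l' (letter)
  7. 'l' (letter)
  8. 'a' (letter)
Units from scan: 8
Sound units = 8 units


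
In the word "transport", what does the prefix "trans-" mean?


Prefix: trans-
Example: transport = trans- + port
Meaning = across


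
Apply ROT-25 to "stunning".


Word: "stunning"
Shift: 25
Each letter → (letter + shift) mod 26:
  's' (18) + 25 = 17 → 'r'
  't' (19) + 25 = 18 → 's'
  'u' (20) + 25 = 19 → 't'
  'n' (13) + 25 = 12 → 'm'
  'n' (13) + 25 = 12 → 'm'
  'i' (8) + 25 = 7 → 'h'
  'n' (13) + 25 = 12 → 'm'
  'g' (6) + 25 = 5 → 'f'
Result = "rstmmhmf"


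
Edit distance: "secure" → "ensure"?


Word 1: "secure" (length 6)
Word 2: "ensure" (length 6)
One optimal edit sequence (insert/delete/substitute each cost 1):
  1. substitute 's' -> 'e'  (+1)
  2. substitute 'e' -> 'n'  (+1)
  3. substitute 'c' -> 's'  (+1)
  4. keep 'u'
  5. keep 'r'
  6. keep 'e'
Total edit operations: 3
Edit distance = 3


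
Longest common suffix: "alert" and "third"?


Word 1: "alert"
Word 2: "third"
Comparing from end:
  Pos -1: 't' != 'd' (stop)
LCS = "" (length 0)


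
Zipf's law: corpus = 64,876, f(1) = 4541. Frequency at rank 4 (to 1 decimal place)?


Zipf's law: f(r) = f(1) / r
f(1) = 4541
f(4) = 4541 / 4
= 1135.3 occurrences


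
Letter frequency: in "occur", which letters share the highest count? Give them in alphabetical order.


Word: "occur"
Letter counts:
  'c': 2
  'o': 1
  'r': 1
  'u': 1
Maximum count = 2
Most frequent = 'c' (2 times each)


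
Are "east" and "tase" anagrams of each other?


Word 1: "east" → sorted: aest
Word 2: "tase" → sorted: aest
Same letters? aest == aest
Anagram = Yes


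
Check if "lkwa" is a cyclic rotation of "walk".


Word: "walk", Candidate: "lkwa"
Method: check if candidate is substring of word+word
"walkwalk" contains "lkwa"? Yes
Is rotation = Yes


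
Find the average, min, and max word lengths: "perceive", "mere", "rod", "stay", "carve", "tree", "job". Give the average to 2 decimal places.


Lengths: "perceive"=8, "mere"=4, "rod"=3, "stay"=4, "carve"=5, "tree"=4, "job"=3
Sum = 31, Count = 7
Average = 31/7 = 4.43
= avg=4.43, min=3, max=8


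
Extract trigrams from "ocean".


Word: "ocean" (length 5)
Number of trigrams = 5 - 3 + 1 = 3
  Position 0: "oce"
  Position 1: "cea"
  Position 2: "ean"
Trigrams = "oce", "cea", "ean"


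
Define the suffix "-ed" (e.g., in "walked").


Suffix: -ed
Example: walked (walk + -ed)
Meaning = past tense


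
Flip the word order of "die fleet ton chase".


Original: "die fleet ton chase"
Words (1..n): die | fleet | ton | chase
Reversed (n..1): chase | ton | fleet | die
Result = "chase ton fleet die"


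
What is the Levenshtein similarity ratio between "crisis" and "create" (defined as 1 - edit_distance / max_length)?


Word 1: "crisis" (length 6)
Word 2: "create" (length 6)
One optimal edit sequence:
  1. keep 'c'
  2. keep 'r'
  3. substitute 'i' -> 'e'  (+1)
  4. substitute 's' -> 'a'  (+1)
  5. substitute 'i' -> 't'  (+1)
  6. substitute 's' -> 'e'  (+1)
Edit distance = 4
Max length = max(6, 6) = 6
Similarity = 1 - 4/6
= 0.3333


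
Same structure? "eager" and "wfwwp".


Pattern of "eager": [0, 1, 2, 0, 3]
Pattern of "wfwwp": [0, 1, 0, 0, 2]
Patterns do not match
Same pattern = No


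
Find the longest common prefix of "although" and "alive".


Word 1: "although"
Word 2: "alive"
Comparing from start:
  Pos 0: 'a' == 'a'
  Pos 1: 'l' == 'l'
  Pos 2: 't' != 'i' (stop)
LCP = "al" (length 2)


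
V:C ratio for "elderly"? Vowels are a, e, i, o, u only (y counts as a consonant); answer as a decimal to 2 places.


Word: "elderly"
Vowels (a,e,i,o,u): 2
Consonants: 5
Ratio = 2/5
= 0.40


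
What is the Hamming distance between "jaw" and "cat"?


Comparing character by character (same length = 3):
  Pos 0: 'j' vs 'c' !=
  Pos 1: 'a' vs 'a' =
  Pos 2: 'w' vs 't' !=
Hamming distance = 2


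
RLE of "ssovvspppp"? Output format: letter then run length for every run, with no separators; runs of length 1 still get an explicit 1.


String: "ssovvspppp"
Scanning for consecutive runs:
  's' x 2
  'o' x 1
  'v' x 2
  's' x 1
  'p' x 4
RLE = "s2o1v2s1p4"


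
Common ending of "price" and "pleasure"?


Word 1: "price"
Word 2: "pleasure"
Comparing from end:
  Pos -1: 'e' == 'e'
  Pos -2: 'c' != 'r' (stop)
LCS = "e" (length 1)


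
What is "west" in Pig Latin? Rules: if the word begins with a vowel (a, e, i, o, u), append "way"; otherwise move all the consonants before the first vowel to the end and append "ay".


Word: "west"
Starts with consonant(s) → move to end, add 'ay'
Consonant cluster: "w"
Pig Latin = "estway"


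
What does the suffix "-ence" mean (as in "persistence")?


Suffix: -ence
Example: persistence = persist + -ence
Meaning = state of


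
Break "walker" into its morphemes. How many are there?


Word: "walker"
Morphemes: walk / -er
Each morpheme carries meaning
= 2 morphemes


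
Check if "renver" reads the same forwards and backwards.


Word: "renver"
Reversed: "revner"
Forward == Backward? renver != revner
Palindrome = No


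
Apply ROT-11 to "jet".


Word: "jet"
Shift: 11
Each letter → (letter + shift) mod 26:
  'j' (9) + 11 = 20 → 'u'
  'e' (4) + 11 = 15 → 'p'
  't' (19) + 11 = 4 → 'e'
Result = "upe"


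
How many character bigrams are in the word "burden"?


Word: "burden" (length 6)
Number of 2-grams = length - 2 + 1 = 6 - 2 + 1
= 5


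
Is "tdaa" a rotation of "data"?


Word: "data", Candidate: "tdaa"
Method: check if candidate is substring of word+word
"datadata" contains "tdaa"? No
Is rotation = No


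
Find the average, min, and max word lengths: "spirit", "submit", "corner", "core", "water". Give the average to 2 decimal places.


Lengths: "spirit"=6, "submit"=6, "corner"=6, "core"=4, "water"=5
Sum = 27, Count = 5
Average = 27/5 = 5.40
= avg=5.40, min=4, max=6


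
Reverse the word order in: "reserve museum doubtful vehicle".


Original: "reserve museum doubtful vehicle"
Words (1..n): reserve | museum | doubtful | vehicle
Reversed (n..1): vehicle | doubtful | museum | reserve
Result = "vehicle doubtful museum reserve"


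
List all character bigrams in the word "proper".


Word: "proper" (length 6)
Number of bigrams = 6 - 2 + 1 = 5
  Position 0: "pr"
  Position 1: "ro"
  Position 2: "op"
  Position 3: "pe"
  Position 4: "er"
Bigrams = "pr", "ro", "op", "pe", "er"


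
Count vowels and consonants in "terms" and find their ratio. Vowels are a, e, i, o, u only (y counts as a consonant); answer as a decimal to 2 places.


Word: "terms"
Vowels (a,e,i,o,u): 1
Consonants: 4
Ratio = 1/4
= 0.25


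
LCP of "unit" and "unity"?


Word 1: "unit"
Word 2: "unity"
Comparing from start:
  Pos 0: 'u' == 'u'
  Pos 1: 'n' == 'n'
  Pos 2: 'i' == 'i'
  Pos 3: 't' == 't'
LCP = "unit" (length 4)


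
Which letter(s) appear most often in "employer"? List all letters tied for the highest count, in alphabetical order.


Word: "employer"
Letter counts:
  'e': 2
  'l': 1
  'm': 1
  'o': 1
  'p': 1
  'r': 1
  'y': 1
Maximum count = 2
Most frequent = 'e' (2 times each)


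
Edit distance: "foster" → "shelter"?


Word 1: "foster" (length 6)
Word 2: "shelter" (length 7)
One optimal edit sequence (insert/delete/substitute each cost 1):
  1. insert 's'  (+1)
  2. substitute 'f' -> 'h'  (+1)
  3. substitute 'o' -> 'e'  (+1)
  4. substitute 's' -> 'l'  (+1)
  5. keep 't'
  6. keep 'e'
  7. keep 'r'
Total edit operations: 4
Edit distance = 4


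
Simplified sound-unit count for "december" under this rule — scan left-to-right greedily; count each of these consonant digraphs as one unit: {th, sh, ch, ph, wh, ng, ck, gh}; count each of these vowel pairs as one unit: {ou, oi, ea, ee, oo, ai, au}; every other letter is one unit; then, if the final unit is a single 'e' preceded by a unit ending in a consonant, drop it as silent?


Word: "december" (8 letters)
Left-to-right scan:
  [1] 'd' (letter)
  [2] 'e' (letter)
  [3] 'c' (letter)
  [4] 'e' (letter)
  [5] 'm' (letter)
  [6] 'b' (letter)
  [7] 'e' (letter)
  [8] 'r' (letter)
Units from scan: 8
Sound units = 8 units


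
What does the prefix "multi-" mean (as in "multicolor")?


Prefix: multi-
Example: multicolor (multi- + color)
Meaning = many


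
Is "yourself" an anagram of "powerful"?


Word 1: "powerful" → sorted: eflopruw
Word 2: "yourself" → sorted: eflorsuy
Same letters? eflopruw != eflorsuy
Anagram = No


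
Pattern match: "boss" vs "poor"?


Pattern of "boss": [0, 1, 2, 2]
Pattern of "poor": [0, 1, 1, 2]
Patterns do not match
Same pattern = No


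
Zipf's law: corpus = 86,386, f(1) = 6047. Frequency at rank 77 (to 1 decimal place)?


Zipf's law: f(r) = f(1) / r
f(1) = 6047
f(77) = 6047 / 77
= 78.5 occurrences


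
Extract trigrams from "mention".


Word: "mention" (length 7)
Number of trigrams = 7 - 3 + 1 = 5
  Position 0: "men"
  Position 1: "ent"
  Position 2: "nti"
  Position 3: "tio"
  Position 4: "ion"
Trigrams = "men", "ent", "nti", "tio", "ion"


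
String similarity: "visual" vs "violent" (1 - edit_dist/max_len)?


Word 1: "visual" (length 6)
Word 2: "violent" (length 7)
One optimal edit sequence:
  1. keep 'v'
  2. keep 'i'
  3. insert 'o'  (+1)
  4. substitute 's' -> 'l'  (+1)
  5. substitute 'u' -> 'e'  (+1)
  6. substitute 'a' -> 'n'  (+1)
  7. substitute 'l' -> 't'  (+1)
Edit distance = 5
Max length = max(6, 7) = 7
Similarity = 1 - 5/7
= 0.2857


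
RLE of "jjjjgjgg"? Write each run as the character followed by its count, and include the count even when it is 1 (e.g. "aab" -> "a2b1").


String: "jjjjgjgg"
Scanning for consecutive runs:
  'j' x 4
  'g' x 1
  'j' x 1
  'g' x 2
RLE = "j4g1j1g2"


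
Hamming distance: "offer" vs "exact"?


Comparing character by character (same length = 5):
  Pos 0: 'o' vs 'e' !=
  Pos 1: 'f' vs 'x' !=
  Pos 2: 'f' vs 'a' !=
  Pos 3: 'e' vs 'c' !=
  Pos 4: 'r' vs 't' !=
Hamming distance = 5


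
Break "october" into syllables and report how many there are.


Word: "october"
Syllable breakdown: oc · to · ber
Counting: 3 parts
= 3 syllables


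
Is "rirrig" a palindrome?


Word: "rirrig"
Reversed: "girrir"
Forward == Backward? rirrig != girrir
Palindrome = No


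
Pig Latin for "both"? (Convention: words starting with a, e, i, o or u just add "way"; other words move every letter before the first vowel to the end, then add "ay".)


Word: "both"
Starts with consonant(s) → move to end, add 'ay'
Consonant cluster: "b"
Pig Latin = "othbay"


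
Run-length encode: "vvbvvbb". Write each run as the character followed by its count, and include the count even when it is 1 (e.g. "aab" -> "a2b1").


String: "vvbvvbb"
Scanning for consecutive runs:
  'v' x 2
  'b' x 1
  'v' x 2
  'b' x 2
RLE = "v2b1v2b2"


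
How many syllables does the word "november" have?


Word: "november"
Syllable breakdown: no · vem · ber
Counting: 3 parts
= 3 syllables


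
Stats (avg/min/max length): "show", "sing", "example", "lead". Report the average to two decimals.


Lengths: "show"=4, "sing"=4, "example"=7, "lead"=4
Sum = 19, Count = 4
Average = 19/4 = 4.75
= avg=4.75, min=4, max=7


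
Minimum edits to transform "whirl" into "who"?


Word 1: "whirl" (length 5)
Word 2: "who" (length 3)
One optimal edit sequence (insert/delete/substitute each cost 1):
  1. keep 'w'
  2. keep 'h'
  3. delete 'i'  (+1)
  4. delete 'r'  (+1)
  5. substitute 'l' -> 'o'  (+1)
Total edit operations: 3
Edit distance = 3


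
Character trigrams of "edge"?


Word: "edge" (length 4)
Number of trigrams = 4 - 3 + 1 = 2
  Position 0: "edg"
  Position 1: "dge"
Trigrams = "edg", "dge"


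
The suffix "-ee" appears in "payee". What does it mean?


Suffix: -ee
Example: payee = pay + -ee
Meaning = one who receives


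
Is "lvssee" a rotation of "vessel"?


Word: "vessel", Candidate: "lvssee"
Method: check if candidate is substring of word+word
"vesselvessel" contains "lvssee"? No
Is rotation = No


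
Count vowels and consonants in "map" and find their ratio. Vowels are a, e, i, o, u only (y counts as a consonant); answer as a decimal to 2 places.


Word: "map"
Vowels (a,e,i,o,u): 1
Consonants: 2
Ratio = 1/2
= 0.50


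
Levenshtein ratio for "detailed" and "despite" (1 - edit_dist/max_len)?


Word 1: "detailed" (length 8)
Word 2: "despite" (length 7)
One optimal edit sequence:
  1. keep 'd'
  2. keep 'e'
  3. substitute 't' -> 's'  (+1)
  4. substitute 'a' -> 'p'  (+1)
  5. keep 'i'
  6. substitute 'l' -> 't'  (+1)
  7. keep 'e'
  8. delete 'd'  (+1)
Edit distance = 4
Max length = max(8, 7) = 8
Similarity = 1 - 4/8
= 0.5000


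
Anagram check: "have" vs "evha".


Word 1: "have" → sorted: aehv
Word 2: "evha" → sorted: aehv
Same letters? aehv == aehv
Anagram = Yes


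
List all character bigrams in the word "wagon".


Word: "wagon" (length 5)
Number of bigrams = 5 - 2 + 1 = 4
  Position 0: "wa"
  Position 1: "ag"
  Position 2: "go"
  Position 3: "on"
Bigrams = "wa", "ag", "go", "on"


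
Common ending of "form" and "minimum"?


Word 1: "form"
Word 2: "minimum"
Comparing from end:
  Pos -1: 'm' == 'm'
  Pos -2: 'r' != 'u' (stop)
LCS = "m" (length 1)


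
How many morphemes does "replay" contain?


Word: "replay"
Morphemes: re- / play
Each morpheme carries meaning
= 2 morphemes


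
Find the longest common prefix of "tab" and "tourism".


Word 1: "tab"
Word 2: "tourism"
Comparing from start:
  Pos 0: 't' == 't'
  Pos 1: 'a' != 'o' (stop)
LCP = "t" (length 1)


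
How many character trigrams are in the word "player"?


Word: "player" (length 6)
Number of 3-grams = length - 3 + 1 = 6 - 3 + 1
= 4


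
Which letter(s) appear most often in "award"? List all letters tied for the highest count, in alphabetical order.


Word: "award"
Letter counts:
  'a': 2
  'd': 1
  'r': 1
  'w': 1
Maximum count = 2
Most frequent = 'a' (2 times each)


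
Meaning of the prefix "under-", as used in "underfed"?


Prefix: under-
As in: underfed -> under- + fed
Meaning = insufficient


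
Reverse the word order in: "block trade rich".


Original: "block trade rich"
Words (1..n): block | trade | rich
Reversed (n..1): rich | trade | block
Result = "rich trade block"


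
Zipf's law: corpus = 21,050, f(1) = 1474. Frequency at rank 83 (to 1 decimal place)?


Zipf's law: f(r) = f(1) / r
f(1) = 1474
f(83) = 1474 / 83
= 17.8 occurrences


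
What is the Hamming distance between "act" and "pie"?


Comparing character by character (same length = 3):
  Pos 0: 'a' vs 'p' !=
  Pos 1: 'c' vs 'i' !=
  Pos 2: 't' vs 'e' !=
Hamming distance = 3


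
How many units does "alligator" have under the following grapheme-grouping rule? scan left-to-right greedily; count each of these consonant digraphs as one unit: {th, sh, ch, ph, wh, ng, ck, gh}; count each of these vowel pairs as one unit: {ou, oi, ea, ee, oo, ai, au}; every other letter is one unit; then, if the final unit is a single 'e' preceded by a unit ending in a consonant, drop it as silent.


Word: "alligator" (9 letters)
Left-to-right scan:
  [1] 'a' (letter)
  [2] 'l' (letter)
  [3] 'l' (letter)
  [4] 'i' (letter)
  [5] 'g' (letter)
  [6] 'a' (letter)
  [7] 't' (letter)
  [8] 'o' (letter)
  [9] 'r' (letter)
Units from scan: 9
Sound units = 9 units


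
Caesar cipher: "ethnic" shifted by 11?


Word: "ethnic"
Shift: 11
Each letter → (letter + shift) mod 26:
  'e' (4) + 11 = 15 → 'p'
  't' (19) + 11 = 4 → 'e'
  'h' (7) + 11 = 18 → 's'
  'n' (13) + 11 = 24 → 'y'
  'i' (8) + 11 = 19 → 't'
  'c' (2) + 11 = 13 → 'n'
Result = "pesytn"


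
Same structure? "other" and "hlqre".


Pattern of "other": [0, 1, 2, 3, 4]
Pattern of "hlqre": [0, 1, 2, 3, 4]
Patterns match
Same pattern = Yes


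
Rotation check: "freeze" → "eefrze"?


Word: "freeze", Candidate: "eefrze"
Method: check if candidate is substring of word+word
"freezefreeze" contains "eefrze"? No
Is rotation = No


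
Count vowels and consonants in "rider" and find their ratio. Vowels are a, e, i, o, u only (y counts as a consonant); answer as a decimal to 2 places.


Word: "rider"
Vowels (a,e,i,o,u): 2
Consonants: 3
Ratio = 2/3
= 0.67


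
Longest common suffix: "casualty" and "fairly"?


Word 1: "casualty"
Word 2: "fairly"
Comparing from end:
  Pos -1: 'y' == 'y'
  Pos -2: 't' != 'l' (stop)
LCS = "y" (length 1)


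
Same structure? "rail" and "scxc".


Pattern of "rail": [0, 1, 2, 3]
Pattern of "scxc": [0, 1, 2, 1]
Patterns do not match
Same pattern = No


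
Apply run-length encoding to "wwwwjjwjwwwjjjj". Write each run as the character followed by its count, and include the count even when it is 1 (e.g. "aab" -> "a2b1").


String: "wwwwjjwjwwwjjjj"
Scanning for consecutive runs:
  'w' x 4
  'j' x 2
  'w' x 1
  'j' x 1
  'w' x 3
  'j' x 4
RLE = "w4j2w1j1w3j4"


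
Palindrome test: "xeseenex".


Word: "xeseenex"
Reversed: "xeneesex"
Forward == Backward? xeseenex != xeneesex
Palindrome = No


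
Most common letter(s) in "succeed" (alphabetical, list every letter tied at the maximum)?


Word: "succeed"
Letter counts:
  'c': 2
  'd': 1
  'e': 2
  's': 1
  'u': 1
Maximum count = 2
Most frequent = 'c', 'e' (2 times each)


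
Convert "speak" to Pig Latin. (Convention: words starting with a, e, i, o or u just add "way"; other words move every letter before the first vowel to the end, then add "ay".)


Word: "speak"
Starts with consonant(s) → move to end, add 'ay'
Consonant cluster: "sp"
Pig Latin = "eakspay"


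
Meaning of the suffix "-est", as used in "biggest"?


Suffix: -est
Example: biggest = big + -est, with a spelling change
Meaning = most


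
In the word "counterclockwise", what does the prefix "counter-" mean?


Prefix: counter-
As in: counterclockwise -> counter- + clockwise
Meaning = against / opposite


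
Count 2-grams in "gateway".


Word: "gateway" (length 7)
Number of 2-grams = length - 2 + 1 = 7 - 2 + 1
= 6


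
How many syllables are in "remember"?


Word: "remember"
Syllable breakdown: re · mem · ber
Counting: 3 parts
= 3 syllables


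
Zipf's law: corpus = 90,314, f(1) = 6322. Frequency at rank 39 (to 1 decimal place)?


Zipf's law: f(r) = f(1) / r
f(1) = 6322
f(39) = 6322 / 39
= 162.1 occurrences


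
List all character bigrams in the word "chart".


Word: "chart" (length 5)
Number of bigrams = 5 - 2 + 1 = 4
  Position 0: "ch"
  Position 1: "ha"
  Position 2: "ar"
  Position 3: "rt"
Bigrams = "ch", "ha", "ar", "rt"


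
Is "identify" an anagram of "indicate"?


Word 1: "indicate" → sorted: acdeiint
Word 2: "identify" → sorted: defiinty
Same letters? acdeiint != defiinty
Anagram = No


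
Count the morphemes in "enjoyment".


Word: "enjoyment"
Morphemes: en- | joy | -ment
Each morpheme carries meaning
= 3 morphemes


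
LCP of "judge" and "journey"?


Word 1: "judge"
Word 2: "journey"
Comparing from start:
  Pos 0: 'j' == 'j'
  Pos 1: 'u' != 'o' (stop)
LCP = "j" (length 1)


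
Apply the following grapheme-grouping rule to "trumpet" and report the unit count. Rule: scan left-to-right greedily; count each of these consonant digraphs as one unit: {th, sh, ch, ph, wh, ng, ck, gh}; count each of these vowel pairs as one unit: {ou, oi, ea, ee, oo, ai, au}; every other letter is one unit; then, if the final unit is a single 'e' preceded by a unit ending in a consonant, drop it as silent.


Word: "trumpet" (7 letters)
Left-to-right scan:
  (1) 't' (letter)
  (2) 'r' (letter)
  (3) 'u' (letter)
  (4) 'm' (letter)
  (5) 'p' (letter)
  (6) 'e' (letter)
  (7) 't' (letter)
Units from scan: 7
Sound units = 7 units


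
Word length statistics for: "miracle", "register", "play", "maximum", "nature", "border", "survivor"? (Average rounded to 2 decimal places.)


Lengths: "miracle"=7, "register"=8, "play"=4, "maximum"=7, "nature"=6, "border"=6, "survivor"=8
Sum = 46, Count = 7
Average = 46/7 = 6.57
= avg=6.57, min=4, max=8


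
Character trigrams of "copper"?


Word: "copper" (length 6)
Number of trigrams = 6 - 3 + 1 = 4
  Position 0: "cop"
  Position 1: "opp"
  Position 2: "ppe"
  Position 3: "per"
Trigrams = "cop", "opp", "ppe", "per"


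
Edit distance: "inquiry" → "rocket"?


Word 1: "inquiry" (length 7)
Word 2: "rocket" (length 6)
One optimal edit sequence (insert/delete/substitute each cost 1):
  1. delete 'i'  (+1)
  2. substitute 'n' -> 'r'  (+1)
  3. substitute 'q' -> 'o'  (+1)
  4. substitute 'u' -> 'c'  (+1)
  5. substitute 'i' -> 'k'  (+1)
  6. substitute 'r' -> 'e'  (+1)
  7. substitute 'y' -> 't'  (+1)
Total edit operations: 7
Edit distance = 7


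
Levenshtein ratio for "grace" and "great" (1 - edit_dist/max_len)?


Word 1: "grace" (length 5)
Word 2: "great" (length 5)
One optimal edit sequence:
  1. keep 'g'
  2. keep 'r'
  3. substitute 'a' -> 'e'  (+1)
  4. substitute 'c' -> 'a'  (+1)
  5. substitute 'e' -> 't'  (+1)
Edit distance = 3
Max length = max(5, 5) = 5
Similarity = 1 - 3/5
= 0.4000


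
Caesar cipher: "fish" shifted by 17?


Word: "fish"
Shift: 17
Each letter → (letter + shift) mod 26:
  'f' (5) + 17 = 22 → 'w'
  'i' (8) + 17 = 25 → 'z'
  's' (18) + 17 = 9 → 'j'
  'h' (7) + 17 = 24 → 'y'
Result = "wzjy"


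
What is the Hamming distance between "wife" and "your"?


Comparing character by character (same length = 4):
  Pos 0: 'w' vs 'y' !=
  Pos 1: 'i' vs 'o' !=
  Pos 2: 'f' vs 'u' !=
  Pos 3: 'e' vs 'r' !=
Hamming distance = 4


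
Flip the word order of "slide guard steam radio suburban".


Original: "slide guard steam radio suburban"
Words (1..n): slide | guard | steam | radio | suburban
Reversed (n..1): suburban | radio | steam | guard | slide
Result = "suburban radio steam guard slide"


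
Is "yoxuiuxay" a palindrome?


Word: "yoxuiuxay"
Reversed: "yaxuiuxoy"
Forward == Backward? yoxuiuxay != yaxuiuxoy
Palindrome = No


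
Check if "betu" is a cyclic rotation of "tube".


Word: "tube", Candidate: "betu"
Method: check if candidate is substring of word+word
"tubetube" contains "betu"? Yes
Is rotation = Yes


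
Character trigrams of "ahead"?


Word: "ahead" (length 5)
Number of trigrams = 5 - 3 + 1 = 3
  Position 0: "ahe"
  Position 1: "hea"
  Position 2: "ead"
Trigrams = "ahe", "hea", "ead"


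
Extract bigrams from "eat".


Word: "eat" (length 3)
Number of bigrams = 3 - 2 + 1 = 2
  Position 0: "ea"
  Position 1: "at"
Bigrams = "ea", "at"


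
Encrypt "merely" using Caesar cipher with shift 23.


Word: "merely"
Shift: 23
Each letter → (letter + shift) mod 26:
  'm' (12) + 23 = 9 → 'j'
  'e' (4) + 23 = 1 → 'b'
  'r' (17) + 23 = 14 → 'o'
  'e' (4) + 23 = 1 → 'b'
  'l' (11) + 23 = 8 → 'i'
  'y' (24) + 23 = 21 → 'v'
Result = "jbobiv"


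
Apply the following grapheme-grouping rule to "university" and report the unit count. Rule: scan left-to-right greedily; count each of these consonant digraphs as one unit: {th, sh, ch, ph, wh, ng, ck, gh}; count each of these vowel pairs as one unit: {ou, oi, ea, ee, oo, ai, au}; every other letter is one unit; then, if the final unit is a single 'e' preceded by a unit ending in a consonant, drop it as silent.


Word: "university" (10 letters)
Left-to-right scan:
  1. 'u' (letter)
  2. 'n' (letter)
  3. 'i' (letter)
  4. 'v' (letter)
  5. 'e' (letter)
  6. 'r' (letter)
  7. 's' (letter)
  8. 'i' (letter)
  9. 't' (letter)
  10. 'y' (letter)
Units from scan: 10
Sound units = 10 units


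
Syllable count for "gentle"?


Word: "gentle"
Syllable breakdown: gen / tle
Counting: 2 parts
= 2 syllables


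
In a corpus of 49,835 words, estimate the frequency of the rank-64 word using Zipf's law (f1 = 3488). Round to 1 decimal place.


Zipf's law: f(r) = f(1) / r
f(1) = 3488
f(64) = 3488 / 64
= 54.5 occurrences


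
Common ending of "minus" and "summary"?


Word 1: "minus"
Word 2: "summary"
Comparing from end:
  Pos -1: 's' != 'y' (stop)
LCS = "" (length 0)


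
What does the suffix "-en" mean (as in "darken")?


Suffix: -en
Example: darken = dark + -en
Meaning = to make / become


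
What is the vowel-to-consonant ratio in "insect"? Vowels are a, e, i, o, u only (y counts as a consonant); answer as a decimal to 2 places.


Word: "insect"
Vowels (a,e,i,o,u): 2
Consonants: 4
Ratio = 2/4
= 0.50


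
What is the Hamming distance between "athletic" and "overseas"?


Comparing character by character (same length = 8):
  Pos 0: 'a' vs 'o' !=
  Pos 1: 't' vs 'v' !=
  Pos 2: 'h' vs 'e' !=
  Pos 3: 'l' vs 'r' !=
  Pos 4: 'e' vs 's' !=
  Pos 5: 't' vs 'e' !=
  Pos 6: 'i' vs 'a' !=
  Pos 7: 'c' vs 's' !=
Hamming distance = 8


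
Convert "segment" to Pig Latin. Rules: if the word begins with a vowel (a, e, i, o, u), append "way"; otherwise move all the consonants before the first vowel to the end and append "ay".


Word: "segment"
Starts with consonant(s) → move to end, add 'ay'
Consonant cluster: "s"
Pig Latin = "egmentsay"


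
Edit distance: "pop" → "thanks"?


Word 1: "pop" (length 3)
Word 2: "thanks" (length 6)
One optimal edit sequence (insert/delete/substitute each cost 1):
  1. insert 't'  (+1)
  2. insert 'h'  (+1)
  3. insert 'a'  (+1)
  4. substitute 'p' -> 'n'  (+1)
  5. substitute 'o' -> 'k'  (+1)
  6. substitute 'p' -> 's'  (+1)
Total edit operations: 6
Edit distance = 6


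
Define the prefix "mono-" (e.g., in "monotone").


Prefix: mono-
As in: monotone -> mono- + tone
Meaning = one


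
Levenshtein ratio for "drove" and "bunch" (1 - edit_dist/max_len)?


Word 1: "drove" (length 5)
Word 2: "bunch" (length 5)
One optimal edit sequence:
  1. substitute 'd' -> 'b'  (+1)
  2. substitute 'r' -> 'u'  (+1)
  3. substitute 'o' -> 'n'  (+1)
  4. substitute 'v' -> 'c'  (+1)
  5. substitute 'e' -> 'h'  (+1)
Edit distance = 5
Max length = max(5, 5) = 5
Similarity = 1 - 5/5
= 0.0000


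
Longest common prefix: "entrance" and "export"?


Word 1: "entrance"
Word 2: "export"
Comparing from start:
  Pos 0: 'e' == 'e'
  Pos 1: 'n' != 'x' (stop)
LCP = "e" (length 1)


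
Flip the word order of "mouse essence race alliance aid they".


Original: "mouse essence race alliance aid they"
Words (1..n): mouse | essence | race | alliance | aid | they
Reversed (n..1): they | aid | alliance | race | essence | mouse
Result = "they aid alliance race essence mouse"


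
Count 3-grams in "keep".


Word: "keep" (length 4)
Number of 3-grams = length - 3 + 1 = 4 - 3 + 1
= 2


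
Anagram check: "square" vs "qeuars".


Word 1: "square" → sorted: aeqrsu
Word 2: "qeuars" → sorted: aeqrsu
Same letters? aeqrsu == aeqrsu
Anagram = Yes


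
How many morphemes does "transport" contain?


Word: "transport"
Morphemes: trans- + port
Each morpheme carries meaning
= 2 morphemes


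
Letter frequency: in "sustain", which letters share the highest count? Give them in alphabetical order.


Word: "sustain"
Letter counts:
  'a': 1
  'i': 1
  'n': 1
  's': 2
  't': 1
  'u': 1
Maximum count = 2
Most frequent = 's' (2 times each)


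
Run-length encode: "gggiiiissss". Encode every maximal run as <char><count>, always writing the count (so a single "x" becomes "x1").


String: "gggiiiissss"
Scanning for consecutive runs:
  'g' x 3
  'i' x 4
  's' x 4
RLE = "g3i4s4"


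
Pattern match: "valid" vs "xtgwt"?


Pattern of "valid": [0, 1, 2, 3, 4]
Pattern of "xtgwt": [0, 1, 2, 3, 1]
Patterns do not match
Same pattern = No


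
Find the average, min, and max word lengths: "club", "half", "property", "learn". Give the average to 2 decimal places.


Lengths: "club"=4, "half"=4, "property"=8, "learn"=5
Sum = 21, Count = 4
Average = 21/4 = 5.25
= avg=5.25, min=4, max=8


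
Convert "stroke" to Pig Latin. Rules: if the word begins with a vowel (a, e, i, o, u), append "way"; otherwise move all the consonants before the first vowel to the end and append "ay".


Word: "stroke"
Starts with consonant(s) → move to end, add 'ay'
Consonant cluster: "str"
Pig Latin = "okestray"


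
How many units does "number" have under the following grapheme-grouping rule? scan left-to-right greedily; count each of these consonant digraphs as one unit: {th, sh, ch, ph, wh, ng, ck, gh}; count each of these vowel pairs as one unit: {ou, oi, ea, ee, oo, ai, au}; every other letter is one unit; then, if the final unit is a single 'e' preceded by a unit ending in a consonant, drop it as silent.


Word: "number" (6 letters)
Left-to-right scan:
  [1] 'n' (letter)
  [2] 'u' (letter)
  [3] 'm' (letter)
  [4] 'b' (letter)
  [5] 'e' (letter)
  [6] 'r' (letter)
Units from scan: 6
Sound units = 6 units


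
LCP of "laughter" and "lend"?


Word 1: "laughter"
Word 2: "lend"
Comparing from start:
  Pos 0: 'l' == 'l'
  Pos 1: 'a' != 'e' (stop)
LCP = "l" (length 1)


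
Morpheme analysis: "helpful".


Word: "helpful"
Morphemes: help + -ful
Each morpheme carries meaning
= 2 morphemes


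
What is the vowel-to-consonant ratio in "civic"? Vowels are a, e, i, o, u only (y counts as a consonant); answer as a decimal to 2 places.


Word: "civic"
Vowels (a,e,i,o,u): 2
Consonants: 3
Ratio = 2/3
= 0.67


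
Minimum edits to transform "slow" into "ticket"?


Word 1: "slow" (length 4)
Word 2: "ticket" (length 6)
One optimal edit sequence (insert/delete/substitute each cost 1):
  1. insert 't'  (+1)
  2. insert 'i'  (+1)
  3. substitute 's' -> 'c'  (+1)
  4. substitute 'l' -> 'k'  (+1)
  5. substitute 'o' -> 'e'  (+1)
  6. substitute 'w' -> 't'  (+1)
Total edit operations: 6
Edit distance = 6


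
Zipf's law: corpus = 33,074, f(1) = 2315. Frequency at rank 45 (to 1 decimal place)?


Zipf's law: f(r) = f(1) / r
f(1) = 2315
f(45) = 2315 / 45
= 51.4 occurrences
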